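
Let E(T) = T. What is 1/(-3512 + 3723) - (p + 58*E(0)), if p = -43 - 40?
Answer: 17514/211 ≈ 83.005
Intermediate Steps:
p = -83
1/(-3512 + 3723) - (p + 58*E(0)) = 1/(-3512 + 3723) - (-83 + 58*0) = 1/211 - (-83 + 0) = 1/211 - 1*(-83) = 1/211 + 83 = 17514/211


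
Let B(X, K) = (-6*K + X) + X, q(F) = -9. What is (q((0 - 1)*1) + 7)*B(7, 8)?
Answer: 68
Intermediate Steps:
B(X, K) = -6*K + 2*X (B(X, K) = (X - 6*K) + X = -6*K + 2*X)
(q((0 - 1)*1) + 7)*B(7, 8) = (-9 + 7)*(-6*8 + 2*7) = -2*(-48 + 14) = -2*(-34) = 68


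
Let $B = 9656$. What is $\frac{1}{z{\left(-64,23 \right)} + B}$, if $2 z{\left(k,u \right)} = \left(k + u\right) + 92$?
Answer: $\frac{2}{19363} \approx 0.00010329$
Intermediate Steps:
$z{\left(k,u \right)} = 46 + \frac{k}{2} + \frac{u}{2}$ ($z{\left(k,u \right)} = \frac{\left(k + u\right) + 92}{2} = \frac{92 + k + u}{2} = 46 + \frac{k}{2} + \frac{u}{2}$)
$\frac{1}{z{\left(-64,23 \right)} + B} = \frac{1}{\left(46 + \frac{1}{2} \left(-64\right) + \frac{1}{2} \cdot 23\right) + 9656} = \frac{1}{\left(46 - 32 + \frac{23}{2}\right) + 9656} = \frac{1}{\frac{51}{2} + 9656} = \frac{1}{\frac{19363}{2}} = \frac{2}{19363}$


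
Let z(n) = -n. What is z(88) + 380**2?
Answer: 144312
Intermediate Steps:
z(88) + 380**2 = -1*88 + 380**2 = -88 + 144400 = 144312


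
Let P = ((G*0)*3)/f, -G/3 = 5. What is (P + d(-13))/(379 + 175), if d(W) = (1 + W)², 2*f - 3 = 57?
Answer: 72/277 ≈ 0.25993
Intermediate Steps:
G = -15 (G = -3*5 = -15)
f = 30 (f = 3/2 + (½)*57 = 3/2 + 57/2 = 30)
P = 0 (P = (-15*0*3)/30 = (0*3)*(1/30) = 0*(1/30) = 0)
(P + d(-13))/(379 + 175) = (0 + (1 - 13)²)/(379 + 175) = (0 + (-12)²)/554 = (0 + 144)*(1/554) = 144*(1/554) = 72/277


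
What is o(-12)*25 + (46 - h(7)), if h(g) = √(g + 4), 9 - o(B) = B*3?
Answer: 1171 - √11 ≈ 1167.7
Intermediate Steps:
o(B) = 9 - 3*B (o(B) = 9 - B*3 = 9 - 3*B)
h(g) = √(4 + g)
o(-12)*25 + (46 - h(7)) = (9 - 3*(-12))*25 + (46 - √(4 + 7)) = (9 + 36)*25 + (46 - √11) = 45*25 + (46 - √11) = 1125 + (46 - √11) = 1171 - √11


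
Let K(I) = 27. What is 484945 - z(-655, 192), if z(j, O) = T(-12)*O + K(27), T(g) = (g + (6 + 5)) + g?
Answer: 487414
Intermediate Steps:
T(g) = 11 + 2*g (T(g) = (g + 11) + g = (11 + g) + g = 11 + 2*g)
z(j, O) = 27 - 13*O (z(j, O) = (11 + 2*(-12))*O + 27 = (11 - 24)*O + 27 = -13*O + 27 = 27 - 13*O)
484945 - z(-655, 192) = 484945 - (27 - 13*192) = 484945 - (27 - 2496) = 484945 - 1*(-2469) = 484945 + 2469 = 487414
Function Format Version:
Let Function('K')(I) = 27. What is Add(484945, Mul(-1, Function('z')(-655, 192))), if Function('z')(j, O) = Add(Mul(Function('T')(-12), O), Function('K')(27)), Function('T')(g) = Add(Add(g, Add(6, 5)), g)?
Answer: 487414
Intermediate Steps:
Function('T')(g) = Add(11, Mul(2, g)) (Function('T')(g) = Add(Add(g, 11), g) = Add(Add(11, g), g) = Add(11, Mul(2, g)))
Function('z')(j, O) = Add(27, Mul(-13, O)) (Function('z')(j, O) = Add(Mul(Add(11, Mul(2, -12)), O), 27) = Add(Mul(Add(11, -24), O), 27) = Add(Mul(-13, O), 27) = Add(27, Mul(-13, O)))
Add(484945, Mul(-1, Function('z')(-655, 192))) = Add(484945, Mul(-1, Add(27, Mul(-13, 192)))) = Add(484945, Mul(-1, Add(27, -2496))) = Add(484945, Mul(-1, -2469)) = Add(484945, 2469) = 487414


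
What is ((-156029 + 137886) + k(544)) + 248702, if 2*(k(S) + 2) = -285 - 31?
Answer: 230399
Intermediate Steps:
k(S) = -160 (k(S) = -2 + (-285 - 31)/2 = -2 + (½)*(-316) = -2 - 158 = -160)
((-156029 + 137886) + k(544)) + 248702 = ((-156029 + 137886) - 160) + 248702 = (-18143 - 160) + 248702 = -18303 + 248702 = 230399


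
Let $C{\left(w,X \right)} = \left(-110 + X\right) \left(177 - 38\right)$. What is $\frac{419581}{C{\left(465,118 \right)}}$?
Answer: $\frac{419581}{1112} \approx 377.32$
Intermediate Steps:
$C{\left(w,X \right)} = -15290 + 139 X$ ($C{\left(w,X \right)} = \left(-110 + X\right) 139 = -15290 + 139 X$)
$\frac{419581}{C{\left(465,118 \right)}} = \frac{419581}{-15290 + 139 \cdot 118} = \frac{419581}{-15290 + 16402} = \frac{419581}{1112}$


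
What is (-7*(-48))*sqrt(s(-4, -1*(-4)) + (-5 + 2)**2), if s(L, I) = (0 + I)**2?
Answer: 1680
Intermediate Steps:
s(L, I) = I**2
(-7*(-48))*sqrt(s(-4, -1*(-4)) + (-5 + 2)**2) = (-7*(-48))*sqrt((-1*(-4))**2 + (-5 + 2)**2) = 336*sqrt(4**2 + (-3)**2) = 336*sqrt(16 + 9) = 336*sqrt(25) = 336*5 = 1680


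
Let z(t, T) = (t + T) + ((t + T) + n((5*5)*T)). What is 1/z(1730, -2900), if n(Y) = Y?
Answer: -1/74840 ≈ -1.3362e-5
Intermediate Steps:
z(t, T) = 2*t + 27*T (z(t, T) = (t + T) + ((t + T) + (5*5)*T) = (T + t) + ((T + t) + 25*T) = (T + t) + (t + 26*T) = 2*t + 27*T)
1/z(1730, -2900) = 1/(2*1730 + 27*(-2900)) = 1/(3460 - 78300) = 1/(-74840) = -1/74840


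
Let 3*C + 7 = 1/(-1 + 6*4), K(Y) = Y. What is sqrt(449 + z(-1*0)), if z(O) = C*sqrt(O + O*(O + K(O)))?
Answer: sqrt(449) ≈ 21.190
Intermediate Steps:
C = -160/69 (C = -7/3 + 1/(3*(-1 + 6*4)) = -7/3 + 1/(3*(-1 + 24)) = -7/3 + (1/3)/23 = -7/3 + (1/3)*(1/23) = -7/3 + 1/69 = -160/69 ≈ -2.3188)
z(O) = -160*sqrt(O + 2*O**2)/69 (z(O) = -160*sqrt(O + O*(O + O))/69 = -160*sqrt(O + O*(2*O))/69 = -160*sqrt(O + 2*O**2)/69)
sqrt(449 + z(-1*0)) = sqrt(449 - 160*0*sqrt(1 + 2*(-1*0))/69) = sqrt(449 - 160*sqrt(0*(1 + 2*0))/69) = sqrt(449 - 160*sqrt(0*(1 + 0))/69) = sqrt(449 - 160*sqrt(0*1)/69) = sqrt(449 - 160*sqrt(0)/69) = sqrt(449 - 160/69*0) = sqrt(449 + 0) = sqrt(449)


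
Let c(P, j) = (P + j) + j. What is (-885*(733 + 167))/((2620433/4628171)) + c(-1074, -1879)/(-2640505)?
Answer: -9733794440089825244/6919266438665 ≈ -1.4068e+6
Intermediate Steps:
c(P, j) = P + 2*j
(-885*(733 + 167))/((2620433/4628171)) + c(-1074, -1879)/(-2640505) = (-885*(733 + 167))/((2620433/4628171)) + (-1074 + 2*(-1879))/(-2640505) = (-885*900)/((2620433*(1/4628171))) + (-1074 - 3758)*(-1/2640505) = -796500/2620433/4628171 - 4832*(-1/2640505) = -796500*4628171/2620433 + 4832/2640505 = -3686338201500/2620433 + 4832/2640505 = -9733794440089825244/6919266438665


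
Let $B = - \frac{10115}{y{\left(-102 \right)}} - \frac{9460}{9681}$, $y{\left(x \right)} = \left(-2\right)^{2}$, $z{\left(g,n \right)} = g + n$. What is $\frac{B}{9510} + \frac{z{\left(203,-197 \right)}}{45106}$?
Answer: $- \frac{441642626599}{1661097191544} \approx -0.26587$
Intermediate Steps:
$y{\left(x \right)} = 4$
$B = - \frac{97961155}{38724}$ ($B = - \frac{10115}{4} - \frac{9460}{9681} = - \frac{97961155}{38724} \approx -2529.7$)
$\frac{B}{9510} + \frac{z{\left(203,-197 \right)}}{45106} = - \frac{97961155}{38724 \cdot 9510} + \frac{203 - 197}{45106} = \left(- \frac{97961155}{38724}\right) \frac{1}{9510} + 6 \cdot \frac{1}{45106} = - \frac{19592231}{73653048} + \frac{3}{22553} = - \frac{441642626599}{1661097191544}$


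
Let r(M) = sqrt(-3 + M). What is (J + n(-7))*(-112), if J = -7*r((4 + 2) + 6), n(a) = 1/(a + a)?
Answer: 2360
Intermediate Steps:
n(a) = 1/(2*a)
J = -21 (J = -7*sqrt(-3 + ((4 + 2) + 6)) = -7*sqrt(-3 + (6 + 6)) = -7*sqrt(-3 + 12) = -7*sqrt(9) = -7*3 = -21)
(J + n(-7))*(-112) = (-21 + (1/2)/(-7))*(-112) = (-21 + (1/2)*(-1/7))*(-112) = (-21 - 1/14)*(-112) = -295/14*(-112) = 2360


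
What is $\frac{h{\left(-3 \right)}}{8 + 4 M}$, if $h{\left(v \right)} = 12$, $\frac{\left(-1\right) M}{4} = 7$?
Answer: $- \frac{3}{26} \approx -0.11538$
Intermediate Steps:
$M = -28$ ($M = \left(-4\right) 7 = -28$)
$\frac{h{\left(-3 \right)}}{8 + 4 M} = \frac{1}{8 + 4 \left(-28\right)} 12 = \frac{1}{8 - 112} \cdot 12 = \frac{1}{-104} \cdot 12 = \left(- \frac{1}{104}\right) 12 = - \frac{3}{26}$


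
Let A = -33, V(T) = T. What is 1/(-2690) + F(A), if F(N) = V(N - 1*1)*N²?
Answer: -99599941/2690 ≈ -37026.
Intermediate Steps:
F(N) = N²*(-1 + N) (F(N) = (N - 1*1)*N² = (N - 1)*N² = (-1 + N)*N² = N²*(-1 + N))
1/(-2690) + F(A) = 1/(-2690) + (-33)²*(-1 - 33) = -1/2690 + 1089*(-34) = -1/2690 - 37026 = -99599941/2690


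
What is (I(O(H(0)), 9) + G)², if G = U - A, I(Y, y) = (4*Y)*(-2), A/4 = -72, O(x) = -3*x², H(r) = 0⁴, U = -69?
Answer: 47961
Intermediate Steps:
H(r) = 0
A = -288 (A = 4*(-72) = -288)
I(Y, y) = -8*Y
G = 219 (G = -69 - 1*(-288) = -69 + 288 = 219)
(I(O(H(0)), 9) + G)² = (-(-24)*0² + 219)² = (-(-24)*0 + 219)² = (-8*0 + 219)² = (0 + 219)² = 219² = 47961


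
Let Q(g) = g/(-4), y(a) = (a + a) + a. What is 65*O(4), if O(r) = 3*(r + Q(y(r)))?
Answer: 195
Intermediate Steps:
y(a) = 3*a (y(a) = 2*a + a = 3*a)
Q(g) = -g/4 (Q(g) = g*(-¼) = -g/4)
O(r) = 3*r/4 (O(r) = 3*(r - 3*r/4) = 3*(r/4) = 3*r/4)
65*O(4) = 65*((¾)*4) = 65*3 = 195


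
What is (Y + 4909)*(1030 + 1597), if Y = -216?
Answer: 12328511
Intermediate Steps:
(Y + 4909)*(1030 + 1597) = (-216 + 4909)*(1030 + 1597) = 4693*2627 = 12328511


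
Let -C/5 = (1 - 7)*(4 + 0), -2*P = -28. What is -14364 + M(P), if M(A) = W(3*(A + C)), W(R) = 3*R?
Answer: -13158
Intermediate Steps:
P = 14 (P = -1/2*(-28) = 14)
C = 120 (C = -5*(1 - 7)*(4 + 0) = -(-30)*4 = -5*(-24) = 120)
M(A) = 1080 + 9*A (M(A) = 3*(3*(A + 120)) = 3*(3*(120 + A)) = 3*(360 + 3*A) = 1080 + 9*A)
-14364 + M(P) = -14364 + (1080 + 9*14) = -14364 + (1080 + 126) = -14364 + 1206 = -13158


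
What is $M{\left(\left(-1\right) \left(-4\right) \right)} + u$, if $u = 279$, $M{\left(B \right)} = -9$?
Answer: $270$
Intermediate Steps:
$M{\left(\left(-1\right) \left(-4\right) \right)} + u = -9 + 279 = 270$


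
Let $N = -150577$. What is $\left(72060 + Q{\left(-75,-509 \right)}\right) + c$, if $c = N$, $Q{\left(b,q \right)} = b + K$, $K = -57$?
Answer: $-78649$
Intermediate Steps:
$Q{\left(b,q \right)} = -57 + b$ ($Q{\left(b,q \right)} = b - 57 = -57 + b$)
$c = -150577$
$\left(72060 + Q{\left(-75,-509 \right)}\right) + c = \left(72060 - 132\right) - 150577 = 71928 - 150577 = -78649$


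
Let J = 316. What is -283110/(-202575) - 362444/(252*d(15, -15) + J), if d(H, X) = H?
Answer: -1204374579/13829120 ≈ -87.090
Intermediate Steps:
-283110/(-202575) - 362444/(252*d(15, -15) + J) = -283110/(-202575) - 362444/(252*15 + 316) = -283110*(-1/202575) - 362444/(3780 + 316) = 18874/13505 - 362444/4096 = 18874/13505 - 362444*1/4096 = 18874/13505 - 90611/1024 = -1204374579/13829120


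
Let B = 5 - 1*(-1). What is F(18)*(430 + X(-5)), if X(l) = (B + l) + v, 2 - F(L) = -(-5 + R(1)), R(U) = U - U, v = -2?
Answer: -1287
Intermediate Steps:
B = 6 (B = 5 + 1 = 6)
R(U) = 0
F(L) = -3 (F(L) = 2 - (-1)*(-5 + 0) = 2 - (-1)*(-5) = 2 - 1*5 = 2 - 5 = -3)
X(l) = 4 + l (X(l) = (6 + l) - 2 = 4 + l)
F(18)*(430 + X(-5)) = -3*(430 + (4 - 5)) = -3*(430 - 1) = -3*429 = -1287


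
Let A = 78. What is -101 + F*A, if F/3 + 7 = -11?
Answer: -4313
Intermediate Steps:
F = -54 (F = -21 + 3*(-11) = -21 - 33 = -54)
-101 + F*A = -101 - 54*78 = -101 - 4212 = -4313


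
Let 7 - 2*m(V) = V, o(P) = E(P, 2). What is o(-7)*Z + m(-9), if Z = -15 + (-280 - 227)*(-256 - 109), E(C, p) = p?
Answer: 370088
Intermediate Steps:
o(P) = 2
m(V) = 7/2 - V/2
Z = 185040 (Z = -15 - 507*(-365) = -15 + 185055 = 185040)
o(-7)*Z + m(-9) = 2*185040 + (7/2 - ½*(-9)) = 370080 + (7/2 + 9/2) = 370080 + 8 = 370088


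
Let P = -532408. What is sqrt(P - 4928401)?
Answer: I*sqrt(5460809) ≈ 2336.8*I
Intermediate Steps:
sqrt(P - 4928401) = sqrt(-532408 - 4928401) = sqrt(-5460809) = I*sqrt(5460809)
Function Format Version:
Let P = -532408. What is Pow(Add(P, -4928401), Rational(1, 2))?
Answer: Mul(I, Pow(5460809, Rational(1, 2))) ≈ Mul(2336.8, I)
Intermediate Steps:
Pow(Add(P, -4928401), Rational(1, 2)) = Pow(Add(-532408, -4928401), Rational(1, 2)) = Pow(-5460809, Rational(1, 2)) = Mul(I, Pow(5460809, Rational(1, 2)))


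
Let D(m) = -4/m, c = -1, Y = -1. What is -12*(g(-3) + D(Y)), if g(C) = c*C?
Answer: -84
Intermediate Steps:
g(C) = -C
-12*(g(-3) + D(Y)) = -12*(-1*(-3) - 4/(-1)) = -12*(3 - 4*(-1)) = -12*(3 + 4) = -12*7 = -84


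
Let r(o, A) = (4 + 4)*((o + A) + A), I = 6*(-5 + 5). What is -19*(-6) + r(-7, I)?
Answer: 58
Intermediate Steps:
I = 0 (I = 6*0 = 0)
r(o, A) = 8*o + 16*A (r(o, A) = 8*((A + o) + A) = 8*(o + 2*A) = 8*o + 16*A)
-19*(-6) + r(-7, I) = -19*(-6) + (8*(-7) + 16*0) = 114 + (-56 + 0) = 114 - 56 = 58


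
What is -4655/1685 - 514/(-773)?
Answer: -546445/260501 ≈ -2.0977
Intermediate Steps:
-4655/1685 - 514/(-773) = -4655*1/1685 - 514*(-1/773) = -931/337 + 514/773 = -546445/260501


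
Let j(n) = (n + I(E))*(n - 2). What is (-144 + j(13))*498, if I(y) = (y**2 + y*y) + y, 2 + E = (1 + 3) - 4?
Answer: 32370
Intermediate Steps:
E = -2 (E = -2 + ((1 + 3) - 4) = -2 + (4 - 4) = -2 + 0 = -2)
I(y) = y + 2*y**2 (I(y) = (y**2 + y**2) + y = 2*y**2 + y = y + 2*y**2)
j(n) = (-2 + n)*(6 + n) (j(n) = (n - 2*(1 + 2*(-2)))*(n - 2) = (n - 2*(1 - 4))*(-2 + n) = (n - 2*(-3))*(-2 + n) = (n + 6)*(-2 + n) = (6 + n)*(-2 + n) = (-2 + n)*(6 + n))
(-144 + j(13))*498 = (-144 + (-12 + 13**2 + 4*13))*498 = (-144 + (-12 + 169 + 52))*498 = (-144 + 209)*498 = 65*498 = 32370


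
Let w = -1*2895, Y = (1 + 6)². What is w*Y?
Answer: -141855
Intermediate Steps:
Y = 49 (Y = 7² = 49)
w = -2895
w*Y = -2895*49 = -141855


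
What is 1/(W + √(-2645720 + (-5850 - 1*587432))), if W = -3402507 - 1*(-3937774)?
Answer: 535267/286514000291 - I*√3239002/286514000291 ≈ 1.8682e-6 - 6.2814e-9*I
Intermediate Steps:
W = 535267 (W = -3402507 + 3937774 = 535267)
1/(W + √(-2645720 + (-5850 - 1*587432))) = 1/(535267 + √(-2645720 + (-5850 - 1*587432))) = 1/(535267 + √(-2645720 + (-5850 - 587432))) = 1/(535267 + √(-2645720 - 593282)) = 1/(535267 + √(-3239002)) = 1/(535267 + I*√3239002)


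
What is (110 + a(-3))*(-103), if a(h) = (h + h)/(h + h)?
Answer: -11433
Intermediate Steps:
a(h) = 1 (a(h) = (2*h)/((2*h)) = (2*h)*(1/(2*h)) = 1)
(110 + a(-3))*(-103) = (110 + 1)*(-103) = 111*(-103) = -11433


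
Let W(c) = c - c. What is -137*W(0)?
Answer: 0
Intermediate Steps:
W(c) = 0
-137*W(0) = -137*0 = 0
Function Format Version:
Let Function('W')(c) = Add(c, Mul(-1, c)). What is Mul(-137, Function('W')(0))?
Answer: 0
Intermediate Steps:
Function('W')(c) = 0
Mul(-137, Function('W')(0)) = Mul(-137, 0) = 0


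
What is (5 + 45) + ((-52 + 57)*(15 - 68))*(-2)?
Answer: 580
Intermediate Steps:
(5 + 45) + ((-52 + 57)*(15 - 68))*(-2) = 50 + (5*(-53))*(-2) = 50 - 265*(-2) = 50 + 530 = 580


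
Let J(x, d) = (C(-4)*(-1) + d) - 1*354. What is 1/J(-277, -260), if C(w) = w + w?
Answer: -1/606 ≈ -0.0016502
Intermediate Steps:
C(w) = 2*w
J(x, d) = -346 + d (J(x, d) = ((2*(-4))*(-1) + d) - 1*354 = (-8*(-1) + d) - 354 = (8 + d) - 354 = -346 + d)
1/J(-277, -260) = 1/(-346 - 260) = 1/(-606) = -1/606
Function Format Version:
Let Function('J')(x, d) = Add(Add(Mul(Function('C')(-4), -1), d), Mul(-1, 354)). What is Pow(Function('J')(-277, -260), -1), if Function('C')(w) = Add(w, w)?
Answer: Rational(-1, 606) ≈ -0.0016502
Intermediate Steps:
Function('C')(w) = Mul(2, w)
Function('J')(x, d) = Add(-346, d) (Function('J')(x, d) = Add(Add(Mul(Mul(2, -4), -1), d), Mul(-1, 354)) = Add(Add(Mul(-8, -1), d), -354) = Add(Add(8, d), -354) = Add(-346, d))
Pow(Function('J')(-277, -260), -1) = Pow(Add(-346, -260), -1) = Pow(-606, -1) = Rational(-1, 606)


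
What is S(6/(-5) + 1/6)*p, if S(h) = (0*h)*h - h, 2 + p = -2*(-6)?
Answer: 31/3 ≈ 10.333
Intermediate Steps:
p = 10 (p = -2 - 2*(-6) = -2 + 12 = 10)
S(h) = -h (S(h) = 0*h - h = 0 - h = -h)
S(6/(-5) + 1/6)*p = -(6/(-5) + 1/6)*10 = -(6*(-⅕) + 1*(⅙))*10 = -(-6/5 + ⅙)*10 = -1*(-31/30)*10 = (31/30)*10 = 31/3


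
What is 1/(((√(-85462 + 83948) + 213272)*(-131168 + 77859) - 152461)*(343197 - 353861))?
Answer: 11369469509/1378480266755585654519160 - 53309*I*√1514/1378480266755585654519160 ≈ 8.2478e-15 - 1.5047e-18*I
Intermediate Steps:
1/(((√(-85462 + 83948) + 213272)*(-131168 + 77859) - 152461)*(343197 - 353861)) = 1/(((√(-1514) + 213272)*(-53309) - 152461)*(-10664)) = 1/(((I*√1514 + 213272)*(-53309) - 152461)*(-10664)) = 1/(((213272 + I*√1514)*(-53309) - 152461)*(-10664)) = 1/(((-11369317048 - 53309*I*√1514) - 152461)*(-10664)) = 1/((-11369469509 - 53309*I*√1514)*(-10664)) = 1/(121244022843976 + 568487176*I*√1514)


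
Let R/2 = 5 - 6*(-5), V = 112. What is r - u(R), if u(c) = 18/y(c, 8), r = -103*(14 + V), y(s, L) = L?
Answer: -51921/4 ≈ -12980.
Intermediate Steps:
R = 70 (R = 2*(5 - 6*(-5)) = 2*(5 + 30) = 2*35 = 70)
r = -12978 (r = -103*(14 + 112) = -103*126 = -12978)
u(c) = 9/4 (u(c) = 18/8 = 18*(⅛) = 9/4)
r - u(R) = -12978 - 1*9/4 = -12978 - 9/4 = -51921/4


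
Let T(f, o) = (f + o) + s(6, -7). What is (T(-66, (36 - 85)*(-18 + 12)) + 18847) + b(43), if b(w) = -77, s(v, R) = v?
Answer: 19004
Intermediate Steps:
T(f, o) = 6 + f + o (T(f, o) = (f + o) + 6 = 6 + f + o)
(T(-66, (36 - 85)*(-18 + 12)) + 18847) + b(43) = ((6 - 66 + (36 - 85)*(-18 + 12)) + 18847) - 77 = ((6 - 66 - 49*(-6)) + 18847) - 77 = ((6 - 66 + 294) + 18847) - 77 = (234 + 18847) - 77 = 19081 - 77 = 19004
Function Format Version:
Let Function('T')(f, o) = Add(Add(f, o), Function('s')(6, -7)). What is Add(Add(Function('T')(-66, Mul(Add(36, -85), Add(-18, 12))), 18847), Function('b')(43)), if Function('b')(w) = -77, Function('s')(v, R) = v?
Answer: 19004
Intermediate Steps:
Function('T')(f, o) = Add(6, f, o) (Function('T')(f, o) = Add(Add(f, o), 6) = Add(6, f, o))
Add(Add(Function('T')(-66, Mul(Add(36, -85), Add(-18, 12))), 18847), Function('b')(43)) = Add(Add(Add(6, -66, Mul(Add(36, -85), Add(-18, 12))), 18847), -77) = Add(Add(Add(6, -66, Mul(-49, -6)), 18847), -77) = Add(Add(Add(6, -66, 294), 18847), -77) = Add(Add(234, 18847), -77) = Add(19081, -77) = 19004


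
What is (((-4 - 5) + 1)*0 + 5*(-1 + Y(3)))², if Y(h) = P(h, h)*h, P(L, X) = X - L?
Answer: 25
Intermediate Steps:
Y(h) = 0 (Y(h) = (h - h)*h = 0*h = 0)
(((-4 - 5) + 1)*0 + 5*(-1 + Y(3)))² = (((-4 - 5) + 1)*0 + 5*(-1 + 0))² = ((-9 + 1)*0 + 5*(-1))² = (-8*0 - 5)² = (0 - 5)² = (-5)² = 25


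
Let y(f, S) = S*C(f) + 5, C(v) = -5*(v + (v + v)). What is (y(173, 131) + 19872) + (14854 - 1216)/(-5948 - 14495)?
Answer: -6543163762/20443 ≈ -3.2007e+5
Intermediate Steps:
C(v) = -15*v (C(v) = -5*(v + 2*v) = -15*v)
y(f, S) = 5 - 15*S*f (y(f, S) = S*(-15*f) + 5 = -15*S*f + 5 = 5 - 15*S*f)
(y(173, 131) + 19872) + (14854 - 1216)/(-5948 - 14495) = ((5 - 15*131*173) + 19872) + (14854 - 1216)/(-5948 - 14495) = ((5 - 339945) + 19872) + 13638/(-20443) = (-339940 + 19872) + 13638*(-1/20443) = -320068 - 13638/20443 = -6543163762/20443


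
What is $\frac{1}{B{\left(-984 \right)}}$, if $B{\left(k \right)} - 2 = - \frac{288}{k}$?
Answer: $\frac{41}{94} \approx 0.43617$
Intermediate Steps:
$B{\left(k \right)} = 2 - \frac{288}{k}$
$\frac{1}{B{\left(-984 \right)}} = \frac{1}{2 - \frac{288}{-984}} = \frac{1}{2 - - \frac{12}{41}} = \frac{1}{2 + \frac{12}{41}} = \frac{1}{\frac{94}{41}} = \frac{41}{94}$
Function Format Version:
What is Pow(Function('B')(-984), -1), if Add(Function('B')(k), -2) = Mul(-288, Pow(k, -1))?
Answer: Rational(41, 94) ≈ 0.43617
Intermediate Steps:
Function('B')(k) = Add(2, Mul(-288, Pow(k, -1)))
Pow(Function('B')(-984), -1) = Pow(Add(2, Mul(-288, Pow(-984, -1))), -1) = Pow(Add(2, Mul(-288, Rational(-1, 984))), -1) = Pow(Add(2, Rational(12, 41)), -1) = Pow(Rational(94, 41), -1) = Rational(41, 94)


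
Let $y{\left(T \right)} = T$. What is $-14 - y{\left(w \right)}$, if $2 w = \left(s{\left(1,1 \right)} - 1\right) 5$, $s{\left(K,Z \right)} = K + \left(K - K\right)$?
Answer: $-14$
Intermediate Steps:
$s{\left(K,Z \right)} = K$ ($s{\left(K,Z \right)} = K + 0 = K$)
$w = 0$ ($w = \frac{\left(1 - 1\right) 5}{2} = \frac{0 \cdot 5}{2} = \frac{1}{2} \cdot 0 = 0$)
$-14 - y{\left(w \right)} = -14 - 0 = -14 + 0 = -14$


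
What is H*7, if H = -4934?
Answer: -34538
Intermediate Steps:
H*7 = -4934*7 = -34538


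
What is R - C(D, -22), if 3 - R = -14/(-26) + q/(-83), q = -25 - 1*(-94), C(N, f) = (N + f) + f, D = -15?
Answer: 67214/1079 ≈ 62.293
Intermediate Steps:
C(N, f) = N + 2*f
q = 69 (q = -25 + 94 = 69)
R = 3553/1079 (R = 3 - (-14/(-26) + 69/(-83)) = 3 - (-14*(-1/26) + 69*(-1/83)) = 3 - (7/13 - 69/83) = 3 - 1*(-316/1079) = 3 + 316/1079 = 3553/1079 ≈ 3.2929)
R - C(D, -22) = 3553/1079 - (-15 + 2*(-22)) = 3553/1079 - (-15 - 44) = 3553/1079 - 1*(-59) = 3553/1079 + 59 = 67214/1079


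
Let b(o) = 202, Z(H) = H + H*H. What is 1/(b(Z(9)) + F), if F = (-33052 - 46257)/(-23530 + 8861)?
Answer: 14669/3042447 ≈ 0.0048214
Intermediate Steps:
F = 79309/14669 (F = -79309/(-14669) = -79309*(-1/14669) = 79309/14669 ≈ 5.4066)
Z(H) = H + H**2
1/(b(Z(9)) + F) = 1/(202 + 79309/14669) = 1/(3042447/14669) = 14669/3042447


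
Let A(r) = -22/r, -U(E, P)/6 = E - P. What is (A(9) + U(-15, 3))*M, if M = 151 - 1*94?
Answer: 18050/3 ≈ 6016.7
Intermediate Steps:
U(E, P) = -6*E + 6*P (U(E, P) = -6*(E - P) = -6*E + 6*P)
M = 57 (M = 151 - 94 = 57)
(A(9) + U(-15, 3))*M = (-22/9 + (-6*(-15) + 6*3))*57 = (-22*⅑ + (90 + 18))*57 = (-22/9 + 108)*57 = (950/9)*57 = 18050/3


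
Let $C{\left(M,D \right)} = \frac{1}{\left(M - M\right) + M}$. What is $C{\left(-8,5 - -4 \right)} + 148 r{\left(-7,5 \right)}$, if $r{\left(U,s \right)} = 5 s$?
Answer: $\frac{29599}{8} \approx 3699.9$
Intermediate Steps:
$C{\left(M,D \right)} = \frac{1}{M}$ ($C{\left(M,D \right)} = \frac{1}{0 + M} = \frac{1}{M}$)
$C{\left(-8,5 - -4 \right)} + 148 r{\left(-7,5 \right)} = \frac{1}{-8} + 148 \cdot 5 \cdot 5 = - \frac{1}{8} + 148 \cdot 25 = - \frac{1}{8} + 3700 = \frac{29599}{8}$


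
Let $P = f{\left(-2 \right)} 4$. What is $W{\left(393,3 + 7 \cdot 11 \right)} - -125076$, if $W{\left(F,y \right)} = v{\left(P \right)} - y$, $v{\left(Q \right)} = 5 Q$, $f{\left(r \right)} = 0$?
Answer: $124996$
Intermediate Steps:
$P = 0$ ($P = 0 \cdot 4 = 0$)
$W{\left(F,y \right)} = - y$ ($W{\left(F,y \right)} = 5 \cdot 0 - y = 0 - y = - y$)
$W{\left(393,3 + 7 \cdot 11 \right)} - -125076 = - (3 + 7 \cdot 11) - -125076 = - (3 + 77) + 125076 = \left(-1\right) 80 + 125076 = -80 + 125076 = 124996$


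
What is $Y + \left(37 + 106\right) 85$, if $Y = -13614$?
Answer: $-1459$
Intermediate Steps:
$Y + \left(37 + 106\right) 85 = -13614 + \left(37 + 106\right) 85 = -13614 + 143 \cdot 85 = -13614 + 12155 = -1459$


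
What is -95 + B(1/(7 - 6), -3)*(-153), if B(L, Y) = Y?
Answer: 364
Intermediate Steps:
-95 + B(1/(7 - 6), -3)*(-153) = -95 - 3*(-153) = -95 + 459 = 364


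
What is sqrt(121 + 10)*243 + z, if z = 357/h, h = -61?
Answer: -357/61 + 243*sqrt(131) ≈ 2775.4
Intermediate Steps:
z = -357/61 (z = 357/(-61) = 357*(-1/61) = -357/61 ≈ -5.8525)
sqrt(121 + 10)*243 + z = sqrt(121 + 10)*243 - 357/61 = sqrt(131)*243 - 357/61 = 243*sqrt(131) - 357/61 = -357/61 + 243*sqrt(131)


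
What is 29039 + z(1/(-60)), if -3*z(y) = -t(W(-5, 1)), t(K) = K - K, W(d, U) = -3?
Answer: 29039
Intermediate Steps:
t(K) = 0
z(y) = 0 (z(y) = -(-1)*0/3 = -⅓*0 = 0)
29039 + z(1/(-60)) = 29039 + 0 = 29039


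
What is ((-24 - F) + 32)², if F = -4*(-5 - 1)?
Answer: 256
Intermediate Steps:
F = 24 (F = -4*(-6) = 24)
((-24 - F) + 32)² = ((-24 - 1*24) + 32)² = ((-24 - 24) + 32)² = (-48 + 32)² = (-16)² = 256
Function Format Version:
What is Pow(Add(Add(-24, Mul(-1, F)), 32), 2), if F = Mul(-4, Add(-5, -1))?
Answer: 256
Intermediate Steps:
F = 24 (F = Mul(-4, -6) = 24)
Pow(Add(Add(-24, Mul(-1, F)), 32), 2) = Pow(Add(Add(-24, Mul(-1, 24)), 32), 2) = Pow(Add(Add(-24, -24), 32), 2) = Pow(Add(-48, 32), 2) = Pow(-16, 2) = 256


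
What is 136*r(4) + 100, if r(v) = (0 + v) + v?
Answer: 1188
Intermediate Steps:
r(v) = 2*v (r(v) = v + v = 2*v)
136*r(4) + 100 = 136*(2*4) + 100 = 136*8 + 100 = 1088 + 100 = 1188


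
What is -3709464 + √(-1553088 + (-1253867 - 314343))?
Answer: -3709464 + I*√3121298 ≈ -3.7095e+6 + 1766.7*I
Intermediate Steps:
-3709464 + √(-1553088 + (-1253867 - 314343)) = -3709464 + √(-1553088 - 1568210) = -3709464 + √(-3121298) = -3709464 + I*√3121298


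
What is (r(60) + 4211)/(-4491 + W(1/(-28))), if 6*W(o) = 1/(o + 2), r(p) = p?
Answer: -704715/741001 ≈ -0.95103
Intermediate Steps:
W(o) = 1/(6*(2 + o)) (W(o) = 1/(6*(o + 2)) = 1/(6*(2 + o)))
(r(60) + 4211)/(-4491 + W(1/(-28))) = (60 + 4211)/(-4491 + 1/(6*(2 + 1/(-28)))) = 4271/(-4491 + 1/(6*(2 - 1/28))) = 4271/(-4491 + 1/(6*(55/28))) = 4271/(-4491 + (⅙)*(28/55)) = 4271/(-4491 + 14/165) = 4271/(-741001/165) = 4271*(-165/741001) = -704715/741001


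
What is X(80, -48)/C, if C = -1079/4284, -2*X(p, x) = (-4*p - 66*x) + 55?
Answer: 6218226/1079 ≈ 5763.0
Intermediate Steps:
X(p, x) = -55/2 + 2*p + 33*x (X(p, x) = -((-4*p - 66*x) + 55)/2 = -((-66*x - 4*p) + 55)/2 = -(55 - 66*x - 4*p)/2 = -55/2 + 2*p + 33*x)
C = -1079/4284 (C = -1079*1/4284 = -1079/4284 ≈ -0.25187)
X(80, -48)/C = (-55/2 + 2*80 + 33*(-48))/(-1079/4284) = (-55/2 + 160 - 1584)*(-4284/1079) = -2903/2*(-4284/1079) = 6218226/1079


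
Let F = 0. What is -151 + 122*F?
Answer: -151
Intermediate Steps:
-151 + 122*F = -151 + 122*0 = -151 + 0 = -151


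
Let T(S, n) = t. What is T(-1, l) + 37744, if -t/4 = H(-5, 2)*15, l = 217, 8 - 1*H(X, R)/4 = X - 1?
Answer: 34384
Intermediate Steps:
H(X, R) = 36 - 4*X (H(X, R) = 32 - 4*(X - 1) = 32 - 4*(-1 + X) = 32 + (4 - 4*X) = 36 - 4*X)
t = -3360 (t = -4*(36 - 4*(-5))*15 = -4*(36 + 20)*15 = -224*15 = -4*840 = -3360)
T(S, n) = -3360
T(-1, l) + 37744 = -3360 + 37744 = 34384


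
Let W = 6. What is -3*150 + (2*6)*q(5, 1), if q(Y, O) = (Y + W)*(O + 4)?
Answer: 210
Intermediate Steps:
q(Y, O) = (4 + O)*(6 + Y) (q(Y, O) = (Y + 6)*(O + 4) = (6 + Y)*(4 + O) = (4 + O)*(6 + Y))
-3*150 + (2*6)*q(5, 1) = -3*150 + (2*6)*(24 + 4*5 + 6*1 + 1*5) = -450 + 12*(24 + 20 + 6 + 5) = -450 + 12*55 = -450 + 660 = 210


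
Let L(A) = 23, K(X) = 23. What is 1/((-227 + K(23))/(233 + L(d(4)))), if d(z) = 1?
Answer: -64/51 ≈ -1.2549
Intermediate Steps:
1/((-227 + K(23))/(233 + L(d(4)))) = 1/((-227 + 23)/(233 + 23)) = 1/(-204/256) = 1/(-204*1/256) = 1/(-51/64) = -64/51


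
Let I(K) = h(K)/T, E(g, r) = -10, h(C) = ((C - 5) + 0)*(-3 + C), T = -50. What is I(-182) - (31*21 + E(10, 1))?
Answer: -13329/10 ≈ -1332.9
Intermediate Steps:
h(C) = (-5 + C)*(-3 + C) (h(C) = ((-5 + C) + 0)*(-3 + C) = (-5 + C)*(-3 + C))
I(K) = -3/10 - K²/50 + 4*K/25 (I(K) = (15 + K² - 8*K)/(-50) = (15 + K² - 8*K)*(-1/50) = -3/10 - K²/50 + 4*K/25)
I(-182) - (31*21 + E(10, 1)) = (-3/10 - 1/50*(-182)² + (4/25)*(-182)) - (31*21 - 10) = (-3/10 - 1/50*33124 - 728/25) - (651 - 10) = (-3/10 - 16562/25 - 728/25) - 1*641 = -6919/10 - 641 = -13329/10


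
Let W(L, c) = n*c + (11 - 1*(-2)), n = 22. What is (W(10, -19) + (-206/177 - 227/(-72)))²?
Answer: 2930913184081/18045504 ≈ 1.6242e+5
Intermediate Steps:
W(L, c) = 13 + 22*c (W(L, c) = 22*c + (11 - 1*(-2)) = 22*c + (11 + 2) = 22*c + 13 = 13 + 22*c)
(W(10, -19) + (-206/177 - 227/(-72)))² = ((13 + 22*(-19)) + (-206/177 - 227/(-72)))² = ((13 - 418) + (-206*1/177 - 227*(-1/72)))² = (-405 + (-206/177 + 227/72))² = (-405 + 8449/4248)² = (-1711991/4248)² = 2930913184081/18045504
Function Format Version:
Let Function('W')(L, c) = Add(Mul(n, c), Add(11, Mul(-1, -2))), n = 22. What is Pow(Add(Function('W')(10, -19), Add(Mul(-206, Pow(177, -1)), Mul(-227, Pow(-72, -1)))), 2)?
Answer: Rational(2930913184081, 18045504) ≈ 1.6242e+5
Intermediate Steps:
Function('W')(L, c) = Add(13, Mul(22, c)) (Function('W')(L, c) = Add(Mul(22, c), Add(11, Mul(-1, -2))) = Add(Mul(22, c), Add(11, 2)) = Add(Mul(22, c), 13) = Add(13, Mul(22, c)))
Pow(Add(Function('W')(10, -19), Add(Mul(-206, Pow(177, -1)), Mul(-227, Pow(-72, -1)))), 2) = Pow(Add(Add(13, Mul(22, -19)), Add(Mul(-206, Pow(177, -1)), Mul(-227, Pow(-72, -1)))), 2) = Pow(Add(Add(13, -418), Add(Mul(-206, Rational(1, 177)), Mul(-227, Rational(-1, 72)))), 2) = Pow(Add(-405, Add(Rational(-206, 177), Rational(227, 72))), 2) = Pow(Add(-405, Rational(8449, 4248)), 2) = Pow(Rational(-1711991, 4248), 2) = Rational(2930913184081, 18045504)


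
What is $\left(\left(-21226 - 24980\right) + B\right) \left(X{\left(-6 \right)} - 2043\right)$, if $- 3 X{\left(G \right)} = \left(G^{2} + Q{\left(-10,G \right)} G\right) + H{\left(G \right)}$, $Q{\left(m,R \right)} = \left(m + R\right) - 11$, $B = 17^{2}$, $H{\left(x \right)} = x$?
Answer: $96747119$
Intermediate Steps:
$B = 289$
$Q{\left(m,R \right)} = -11 + R + m$ ($Q{\left(m,R \right)} = \left(R + m\right) - 11 = -11 + R + m$)
$X{\left(G \right)} = - \frac{G}{3} - \frac{G^{2}}{3} - \frac{G \left(-21 + G\right)}{3}$ ($X{\left(G \right)} = - \frac{\left(G^{2} + \left(-11 + G - 10\right) G\right) + G}{3} = - \frac{\left(G^{2} + \left(-21 + G\right) G\right) + G}{3} = - \frac{\left(G^{2} + G \left(-21 + G\right)\right) + G}{3} = - \frac{G + G^{2} + G \left(-21 + G\right)}{3} = - \frac{G}{3} - \frac{G^{2}}{3} - \frac{G \left(-21 + G\right)}{3}$)
$\left(\left(-21226 - 24980\right) + B\right) \left(X{\left(-6 \right)} - 2043\right) = \left(\left(-21226 - 24980\right) + 289\right) \left(\frac{2}{3} \left(-6\right) \left(10 - -6\right) - 2043\right) = \left(\left(-21226 - 24980\right) + 289\right) \left(\frac{2}{3} \left(-6\right) \left(10 + 6\right) - 2043\right) = \left(-46206 + 289\right) \left(\frac{2}{3} \left(-6\right) 16 - 2043\right) = - 45917 \left(-64 - 2043\right) = \left(-45917\right) \left(-2107\right) = 96747119$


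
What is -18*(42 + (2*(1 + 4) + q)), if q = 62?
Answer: -2052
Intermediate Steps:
-18*(42 + (2*(1 + 4) + q)) = -18*(42 + (2*(1 + 4) + 62)) = -18*(42 + (2*5 + 62)) = -18*(42 + (10 + 62)) = -18*(42 + 72) = -18*114 = -2052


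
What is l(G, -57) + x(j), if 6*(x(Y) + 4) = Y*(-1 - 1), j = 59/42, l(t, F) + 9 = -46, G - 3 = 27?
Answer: -7493/126 ≈ -59.468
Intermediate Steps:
G = 30 (G = 3 + 27 = 30)
l(t, F) = -55 (l(t, F) = -9 - 46 = -55)
j = 59/42 (j = 59*(1/42) = 59/42 ≈ 1.4048)
x(Y) = -4 - Y/3 (x(Y) = -4 + (Y*(-1 - 1))/6 = -4 + (Y*(-2))/6 = -4 + (-2*Y)/6 = -4 - Y/3)
l(G, -57) + x(j) = -55 + (-4 - ⅓*59/42) = -55 + (-4 - 59/126) = -55 - 563/126 = -7493/126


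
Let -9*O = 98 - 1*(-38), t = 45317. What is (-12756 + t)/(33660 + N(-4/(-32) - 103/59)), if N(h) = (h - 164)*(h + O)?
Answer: 65286628416/73046487281 ≈ 0.89377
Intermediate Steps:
O = -136/9 (O = -(98 - 1*(-38))/9 = -(98 + 38)/9 = -1/9*136 = -136/9 ≈ -15.111)
N(h) = (-164 + h)*(-136/9 + h) (N(h) = (h - 164)*(h - 136/9) = (-164 + h)*(-136/9 + h))
(-12756 + t)/(33660 + N(-4/(-32) - 103/59)) = (-12756 + 45317)/(33660 + (22304/9 + (-4/(-32) - 103/59)**2 - 1612*(-4/(-32) - 103/59)/9)) = 32561/(33660 + (22304/9 + (-4*(-1/32) - 103*1/59)**2 - 1612*(-4*(-1/32) - 103*1/59)/9)) = 32561/(33660 + (22304/9 + (1/8 - 103/59)**2 - 1612*(1/8 - 103/59)/9)) = 32561/(33660 + (22304/9 + (-765/472)**2 - 1612/9*(-765/472))) = 32561/(33660 + (22304/9 + 585225/222784 + 34255/118)) = 32561/(33660 + 5556302321/2005056) = 32561/(73046487281/2005056) = 32561*(2005056/73046487281) = 65286628416/73046487281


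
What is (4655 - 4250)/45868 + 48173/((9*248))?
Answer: 552625781/25594344 ≈ 21.592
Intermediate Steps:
(4655 - 4250)/45868 + 48173/((9*248)) = 405*(1/45868) + 48173/2232 = 405/45868 + 48173*(1/2232) = 405/45868 + 48173/2232 = 552625781/25594344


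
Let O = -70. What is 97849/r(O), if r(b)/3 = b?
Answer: -97849/210 ≈ -465.95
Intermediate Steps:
r(b) = 3*b
97849/r(O) = 97849/((3*(-70))) = 97849/(-210) = 97849*(-1/210) = -97849/210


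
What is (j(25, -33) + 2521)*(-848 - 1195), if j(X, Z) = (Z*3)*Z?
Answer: -11824884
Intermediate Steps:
j(X, Z) = 3*Z² (j(X, Z) = (3*Z)*Z = 3*Z²)
(j(25, -33) + 2521)*(-848 - 1195) = (3*(-33)² + 2521)*(-848 - 1195) = (3*1089 + 2521)*(-2043) = (3267 + 2521)*(-2043) = 5788*(-2043) = -11824884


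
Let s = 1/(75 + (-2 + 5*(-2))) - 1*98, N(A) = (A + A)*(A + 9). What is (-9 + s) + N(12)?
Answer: 25012/63 ≈ 397.02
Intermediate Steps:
N(A) = 2*A*(9 + A) (N(A) = (2*A)*(9 + A) = 2*A*(9 + A))
s = -6173/63 (s = 1/(75 + (-2 - 10)) - 98 = 1/(75 - 12) - 98 = 1/63 - 98 = -6173/63 ≈ -97.984)
(-9 + s) + N(12) = (-9 - 6173/63) + 2*12*(9 + 12) = -6740/63 + 2*12*21 = -6740/63 + 504 = 25012/63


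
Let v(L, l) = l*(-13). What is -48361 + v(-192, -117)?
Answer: -46840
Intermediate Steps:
v(L, l) = -13*l
-48361 + v(-192, -117) = -48361 - 13*(-117) = -48361 + 1521 = -46840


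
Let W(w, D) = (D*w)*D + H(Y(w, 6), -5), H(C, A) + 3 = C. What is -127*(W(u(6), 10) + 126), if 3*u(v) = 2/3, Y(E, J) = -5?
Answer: -160274/9 ≈ -17808.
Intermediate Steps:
u(v) = 2/9 (u(v) = (2/3)/3 = (2*(⅓))/3 = (⅓)*(⅔) = 2/9)
H(C, A) = -3 + C
W(w, D) = -8 + w*D² (W(w, D) = (D*w)*D + (-3 - 5) = w*D² - 8 = -8 + w*D²)
-127*(W(u(6), 10) + 126) = -127*((-8 + (2/9)*10²) + 126) = -127*((-8 + (2/9)*100) + 126) = -127*((-8 + 200/9) + 126) = -127*(128/9 + 126) = -127*1262/9 = -160274/9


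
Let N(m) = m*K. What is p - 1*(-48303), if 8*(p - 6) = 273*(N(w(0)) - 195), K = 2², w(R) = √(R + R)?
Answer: 333237/8 ≈ 41655.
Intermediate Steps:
w(R) = √2*√R (w(R) = √(2*R) = √2*√R)
K = 4
N(m) = 4*m (N(m) = m*4 = 4*m)
p = -53187/8 (p = 6 + (273*(4*(√2*√0) - 195))/8 = 6 + (273*(4*(√2*0) - 195))/8 = 6 + (273*(4*0 - 195))/8 = 6 + (273*(0 - 195))/8 = 6 + (273*(-195))/8 = 6 + (⅛)*(-53235) = 6 - 53235/8 = -53187/8 ≈ -6648.4)
p - 1*(-48303) = -53187/8 - 1*(-48303) = -53187/8 + 48303 = 333237/8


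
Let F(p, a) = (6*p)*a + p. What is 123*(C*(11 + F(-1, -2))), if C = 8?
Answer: 21648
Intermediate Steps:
F(p, a) = p + 6*a*p (F(p, a) = 6*a*p + p = p + 6*a*p)
123*(C*(11 + F(-1, -2))) = 123*(8*(11 - (1 + 6*(-2)))) = 123*(8*(11 - (1 - 12))) = 123*(8*(11 - 1*(-11))) = 123*(8*(11 + 11)) = 123*(8*22) = 123*176 = 21648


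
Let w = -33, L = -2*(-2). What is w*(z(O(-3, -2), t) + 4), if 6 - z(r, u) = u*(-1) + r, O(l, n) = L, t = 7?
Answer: -429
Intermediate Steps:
L = 4
O(l, n) = 4
z(r, u) = 6 + u - r (z(r, u) = 6 - (u*(-1) + r) = 6 - (-u + r) = 6 - (r - u) = 6 + (u - r) = 6 + u - r)
w*(z(O(-3, -2), t) + 4) = -33*((6 + 7 - 1*4) + 4) = -33*((6 + 7 - 4) + 4) = -33*(9 + 4) = -33*13 = -429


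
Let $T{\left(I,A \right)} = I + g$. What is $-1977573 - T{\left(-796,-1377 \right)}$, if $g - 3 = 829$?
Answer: $-1977609$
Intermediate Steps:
$g = 832$ ($g = 3 + 829 = 832$)
$T{\left(I,A \right)} = 832 + I$ ($T{\left(I,A \right)} = I + 832 = 832 + I$)
$-1977573 - T{\left(-796,-1377 \right)} = -1977573 - \left(832 - 796\right) = -1977573 - 36 = -1977609$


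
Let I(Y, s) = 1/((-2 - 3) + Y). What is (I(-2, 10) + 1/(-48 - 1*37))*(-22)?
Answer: 2024/595 ≈ 3.4017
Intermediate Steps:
I(Y, s) = 1/(-5 + Y)
(I(-2, 10) + 1/(-48 - 1*37))*(-22) = (1/(-5 - 2) + 1/(-48 - 1*37))*(-22) = (1/(-7) + 1/(-48 - 37))*(-22) = (-⅐ + 1/(-85))*(-22) = (-⅐ - 1/85)*(-22) = -92/595*(-22) = 2024/595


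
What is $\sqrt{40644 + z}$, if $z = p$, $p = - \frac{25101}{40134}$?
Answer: $\frac{\sqrt{7273980675570}}{13378} \approx 201.6$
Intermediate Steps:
$p = - \frac{8367}{13378}$ ($p = \left(-25101\right) \frac{1}{40134} = - \frac{8367}{13378} \approx -0.62543$)
$z = - \frac{8367}{13378} \approx -0.62543$
$\sqrt{40644 + z} = \sqrt{40644 - \frac{8367}{13378}} = \sqrt{\frac{543727065}{13378}} = \frac{\sqrt{7273980675570}}{13378}$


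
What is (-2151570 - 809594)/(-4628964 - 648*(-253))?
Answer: 740291/1116255 ≈ 0.66319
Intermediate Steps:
(-2151570 - 809594)/(-4628964 - 648*(-253)) = -2961164/(-4628964 + 163944) = -2961164/(-4465020) = -2961164*(-1/4465020) = 740291/1116255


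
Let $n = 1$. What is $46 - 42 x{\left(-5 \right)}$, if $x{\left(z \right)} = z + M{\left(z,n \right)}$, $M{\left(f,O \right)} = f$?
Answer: $466$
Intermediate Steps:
$x{\left(z \right)} = 2 z$ ($x{\left(z \right)} = z + z = 2 z$)
$46 - 42 x{\left(-5 \right)} = 46 - 42 \cdot 2 \left(-5\right) = 46 - -420 = 46 + 420 = 466$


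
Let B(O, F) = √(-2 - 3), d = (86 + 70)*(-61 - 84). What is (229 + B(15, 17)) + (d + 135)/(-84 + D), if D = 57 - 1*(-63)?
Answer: -4747/12 + I*√5 ≈ -395.58 + 2.2361*I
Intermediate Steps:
d = -22620 (d = 156*(-145) = -22620)
D = 120 (D = 57 + 63 = 120)
B(O, F) = I*√5 (B(O, F) = √(-5) = I*√5)
(229 + B(15, 17)) + (d + 135)/(-84 + D) = (229 + I*√5) + (-22620 + 135)/(-84 + 120) = (229 + I*√5) - 22485/36 = (229 + I*√5) - 22485*1/36 = (229 + I*√5) - 7495/12 = -4747/12 + I*√5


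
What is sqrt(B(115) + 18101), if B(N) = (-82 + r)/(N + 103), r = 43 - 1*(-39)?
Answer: sqrt(18101) ≈ 134.54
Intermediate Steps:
r = 82 (r = 43 + 39 = 82)
B(N) = 0 (B(N) = (-82 + 82)/(N + 103) = 0/(103 + N) = 0)
sqrt(B(115) + 18101) = sqrt(0 + 18101) = sqrt(18101)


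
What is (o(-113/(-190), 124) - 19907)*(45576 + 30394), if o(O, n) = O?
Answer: -28733502549/19 ≈ -1.5123e+9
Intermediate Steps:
(o(-113/(-190), 124) - 19907)*(45576 + 30394) = (-113/(-190) - 19907)*(45576 + 30394) = (-113*(-1/190) - 19907)*75970 = (113/190 - 19907)*75970 = -3782217/190*75970 = -28733502549/19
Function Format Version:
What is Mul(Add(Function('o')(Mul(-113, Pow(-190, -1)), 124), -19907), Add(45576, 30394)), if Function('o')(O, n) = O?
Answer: Rational(-28733502549, 19) ≈ -1.5123e+9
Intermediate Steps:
Mul(Add(Function('o')(Mul(-113, Pow(-190, -1)), 124), -19907), Add(45576, 30394)) = Mul(Add(Mul(-113, Pow(-190, -1)), -19907), Add(45576, 30394)) = Mul(Add(Mul(-113, Rational(-1, 190)), -19907), 75970) = Mul(Add(Rational(113, 190), -19907), 75970) = Mul(Rational(-3782217, 190), 75970) = Rational(-28733502549, 19)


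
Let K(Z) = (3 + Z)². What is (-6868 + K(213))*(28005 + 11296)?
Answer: 1563708188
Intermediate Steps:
(-6868 + K(213))*(28005 + 11296) = (-6868 + (3 + 213)²)*(28005 + 11296) = (-6868 + 216²)*39301 = (-6868 + 46656)*39301 = 39788*39301 = 1563708188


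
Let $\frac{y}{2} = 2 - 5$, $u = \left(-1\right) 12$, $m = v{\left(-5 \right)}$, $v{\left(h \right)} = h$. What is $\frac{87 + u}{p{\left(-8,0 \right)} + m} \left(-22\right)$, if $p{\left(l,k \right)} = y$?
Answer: $150$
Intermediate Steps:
$m = -5$
$u = -12$
$y = -6$ ($y = 2 \left(2 - 5\right) = 2 \left(-3\right) = -6$)
$p{\left(l,k \right)} = -6$
$\frac{87 + u}{p{\left(-8,0 \right)} + m} \left(-22\right) = \frac{87 - 12}{-6 - 5} \left(-22\right) = \frac{75}{-11} \left(-22\right) = 75 \left(- \frac{1}{11}\right) \left(-22\right) = \left(- \frac{75}{11}\right) \left(-22\right) = 150$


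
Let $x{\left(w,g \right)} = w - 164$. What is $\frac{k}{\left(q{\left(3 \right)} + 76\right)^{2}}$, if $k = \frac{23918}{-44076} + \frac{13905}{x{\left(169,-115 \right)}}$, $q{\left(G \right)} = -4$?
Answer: $\frac{61275719}{114244992} \approx 0.53635$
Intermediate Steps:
$x{\left(w,g \right)} = -164 + w$
$k = \frac{61275719}{22038}$ ($k = \frac{23918}{-44076} + \frac{13905}{-164 + 169} = 23918 \left(- \frac{1}{44076}\right) + \frac{13905}{5} = - \frac{11959}{22038} + 13905 \cdot \frac{1}{5} = - \frac{11959}{22038} + 2781 = \frac{61275719}{22038} \approx 2780.5$)
$\frac{k}{\left(q{\left(3 \right)} + 76\right)^{2}} = \frac{61275719}{22038 \left(-4 + 76\right)^{2}} = \frac{61275719}{22038 \cdot 72^{2}} = \frac{61275719}{22038 \cdot 5184} = \frac{61275719}{22038} \cdot \frac{1}{5184} = \frac{61275719}{114244992}$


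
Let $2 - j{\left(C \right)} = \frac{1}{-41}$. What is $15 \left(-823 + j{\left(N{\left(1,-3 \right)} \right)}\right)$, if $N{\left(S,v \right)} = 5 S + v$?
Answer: $- \frac{504900}{41} \approx -12315.0$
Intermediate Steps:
$N{\left(S,v \right)} = v + 5 S$
$j{\left(C \right)} = \frac{83}{41}$ ($j{\left(C \right)} = 2 - \frac{1}{-41} = 2 - - \frac{1}{41} = 2 + \frac{1}{41} = \frac{83}{41}$)
$15 \left(-823 + j{\left(N{\left(1,-3 \right)} \right)}\right) = 15 \left(-823 + \frac{83}{41}\right) = 15 \left(- \frac{33660}{41}\right) = - \frac{504900}{41}$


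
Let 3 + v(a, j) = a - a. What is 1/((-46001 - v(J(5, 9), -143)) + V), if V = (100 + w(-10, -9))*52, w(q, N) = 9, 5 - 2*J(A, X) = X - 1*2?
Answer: -1/40330 ≈ -2.4795e-5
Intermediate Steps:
J(A, X) = 7/2 - X/2 (J(A, X) = 5/2 - (X - 1*2)/2 = 5/2 - (X - 2)/2 = 5/2 - (-2 + X)/2 = 5/2 + (1 - X/2) = 7/2 - X/2)
v(a, j) = -3 (v(a, j) = -3 + (a - a) = -3 + 0 = -3)
V = 5668 (V = (100 + 9)*52 = 109*52 = 5668)
1/((-46001 - v(J(5, 9), -143)) + V) = 1/((-46001 - 1*(-3)) + 5668) = 1/((-46001 + 3) + 5668) = 1/(-45998 + 5668) = 1/(-40330) = -1/40330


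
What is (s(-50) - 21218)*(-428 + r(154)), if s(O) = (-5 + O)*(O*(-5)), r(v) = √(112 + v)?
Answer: 14966304 - 34968*√266 ≈ 1.4396e+7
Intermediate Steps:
s(O) = -5*O*(-5 + O) (s(O) = (-5 + O)*(-5*O) = -5*O*(-5 + O))
(s(-50) - 21218)*(-428 + r(154)) = (5*(-50)*(5 - 1*(-50)) - 21218)*(-428 + √(112 + 154)) = (5*(-50)*(5 + 50) - 21218)*(-428 + √266) = (5*(-50)*55 - 21218)*(-428 + √266) = (-13750 - 21218)*(-428 + √266) = -34968*(-428 + √266) = 14966304 - 34968*√266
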